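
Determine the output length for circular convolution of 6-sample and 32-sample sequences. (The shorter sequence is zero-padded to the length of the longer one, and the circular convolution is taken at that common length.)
Circular convolution (zero-padding the shorter input) has length max(m, n) = max(6, 32) = 32

32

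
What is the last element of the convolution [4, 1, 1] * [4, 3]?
Use y[k] = Σ_i a[i]·b[k-i] at k=3. y[3] = 1×3 = 3

3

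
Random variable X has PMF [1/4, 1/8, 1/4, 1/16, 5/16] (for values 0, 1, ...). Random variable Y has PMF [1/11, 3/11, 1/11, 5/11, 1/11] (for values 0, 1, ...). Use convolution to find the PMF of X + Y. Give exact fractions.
P(X+Y=k) = Σ_i P(X=i)·P(Y=k-i) — a convolution of [1/4, 1/8, 1/4, 1/16, 5/16] and [1/11, 3/11, 1/11, 5/11, 1/11]. P(X+Y=0) = (1/4)×(1/11) = 1/44; P(X+Y=1) = (1/4)×(3/11) + (1/8)×(1/11) = 3/44 + 1/88 = 7/88; P(X+Y=2) = (1/4)×(1/11) + (1/8)×(3/11) + (1/4)×(1/11) = 1/44 + 3/88 + 1/44 = 7/88; P(X+Y=3) = (1/4)×(5/11) + (1/8)×(1/11) + (1/4)×(3/11) + (1/16)×(1/11) = 5/44 + 1/88 + 3/44 + 1/176 = 35/176; P(X+Y=4) = (1/4)×(1/11) + (1/8)×(5/11) + (1/4)×(1/11) + (1/16)×(3/11) + (5/16)×(1/11) = 1/44 + 5/88 + 1/44 + 3/176 + 5/176 = 13/88; P(X+Y=5) = (1/8)×(1/11) + (1/4)×(5/11) + (1/16)×(1/11) + (5/16)×(3/11) = 1/88 + 5/44 + 1/176 + 15/176 = 19/88; P(X+Y=6) = (1/4)×(1/11) + (1/16)×(5/11) + (5/16)×(1/11) = 1/44 + 5/176 + 5/176 = 7/88; P(X+Y=7) = (1/16)×(1/11) + (5/16)×(5/11) = 1/176 + 25/176 = 13/88; P(X+Y=8) = (5/16)×(1/11) = 5/176. PMF: [1/44, 7/88, 7/88, 35/176, 13/88, 19/88, 7/88, 13/88, 5/176] (sums to 1 ✓)

[1/44, 7/88, 7/88, 35/176, 13/88, 19/88, 7/88, 13/88, 5/176]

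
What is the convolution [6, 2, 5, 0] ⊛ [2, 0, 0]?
y[0] = 6×2 = 12; y[1] = 6×0 + 2×2 = 4; y[2] = 6×0 + 2×0 + 5×2 = 10; y[3] = 2×0 + 5×0 + 0×2 = 0; y[4] = 5×0 + 0×0 = 0; y[5] = 0×0 = 0

[12, 4, 10, 0, 0, 0]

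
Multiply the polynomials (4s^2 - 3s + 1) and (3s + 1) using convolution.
Ascending coefficients: a = [1, -3, 4], b = [1, 3]. c[0] = 1×1 = 1; c[1] = 1×3 + -3×1 = 0; c[2] = -3×3 + 4×1 = -5; c[3] = 4×3 = 12. Result coefficients: [1, 0, -5, 12] → 12s^3 - 5s^2 + 1

12s^3 - 5s^2 + 1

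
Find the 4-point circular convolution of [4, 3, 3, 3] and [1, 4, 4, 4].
Use y[k] = Σ_j a[j]·b[(k-j) mod 4]. y[0] = 4×1 + 3×4 + 3×4 + 3×4 = 40; y[1] = 4×4 + 3×1 + 3×4 + 3×4 = 43; y[2] = 4×4 + 3×4 + 3×1 + 3×4 = 43; y[3] = 4×4 + 3×4 + 3×4 + 3×1 = 43. Result: [40, 43, 43, 43]

[40, 43, 43, 43]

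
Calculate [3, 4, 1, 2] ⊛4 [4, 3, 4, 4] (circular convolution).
Use y[k] = Σ_j s[j]·t[(k-j) mod 4]. y[0] = 3×4 + 4×4 + 1×4 + 2×3 = 38; y[1] = 3×3 + 4×4 + 1×4 + 2×4 = 37; y[2] = 3×4 + 4×3 + 1×4 + 2×4 = 36; y[3] = 3×4 + 4×4 + 1×3 + 2×4 = 39. Result: [38, 37, 36, 39]

[38, 37, 36, 39]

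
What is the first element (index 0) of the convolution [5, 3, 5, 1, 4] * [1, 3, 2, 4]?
Use y[k] = Σ_i a[i]·b[k-i] at k=0. y[0] = 5×1 = 5

5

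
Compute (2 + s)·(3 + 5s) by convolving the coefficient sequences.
Ascending coefficients: a = [2, 1], b = [3, 5]. c[0] = 2×3 = 6; c[1] = 2×5 + 1×3 = 13; c[2] = 1×5 = 5. Result coefficients: [6, 13, 5] → 6 + 13s + 5s^2

6 + 13s + 5s^2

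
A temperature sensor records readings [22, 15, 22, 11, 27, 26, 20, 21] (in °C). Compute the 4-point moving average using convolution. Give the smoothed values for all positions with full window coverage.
4-point moving average kernel = [1, 1, 1, 1]. Apply in 'valid' mode (full window coverage): avg[0] = (22 + 15 + 22 + 11) / 4 = 17.5; avg[1] = (15 + 22 + 11 + 27) / 4 = 18.75; avg[2] = (22 + 11 + 27 + 26) / 4 = 21.5; avg[3] = (11 + 27 + 26 + 20) / 4 = 21.0; avg[4] = (27 + 26 + 20 + 21) / 4 = 23.5. Smoothed values: [17.5, 18.75, 21.5, 21.0, 23.5]

[17.5, 18.75, 21.5, 21.0, 23.5]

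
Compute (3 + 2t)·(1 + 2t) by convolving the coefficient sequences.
Ascending coefficients: a = [3, 2], b = [1, 2]. c[0] = 3×1 = 3; c[1] = 3×2 + 2×1 = 8; c[2] = 2×2 = 4. Result coefficients: [3, 8, 4] → 3 + 8t + 4t^2

3 + 8t + 4t^2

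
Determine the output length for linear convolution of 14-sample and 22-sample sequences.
Linear/full convolution length: m + n - 1 = 14 + 22 - 1 = 35

35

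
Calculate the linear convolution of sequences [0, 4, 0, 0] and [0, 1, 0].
y[0] = 0×0 = 0; y[1] = 0×1 + 4×0 = 0; y[2] = 0×0 + 4×1 + 0×0 = 4; y[3] = 4×0 + 0×1 + 0×0 = 0; y[4] = 0×0 + 0×1 = 0; y[5] = 0×0 = 0

[0, 0, 4, 0, 0, 0]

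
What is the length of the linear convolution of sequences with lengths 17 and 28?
Linear/full convolution length: m + n - 1 = 17 + 28 - 1 = 44

44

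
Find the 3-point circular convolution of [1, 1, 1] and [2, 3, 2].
Use y[k] = Σ_j a[j]·b[(k-j) mod 3]. y[0] = 1×2 + 1×2 + 1×3 = 7; y[1] = 1×3 + 1×2 + 1×2 = 7; y[2] = 1×2 + 1×3 + 1×2 = 7. Result: [7, 7, 7]

[7, 7, 7]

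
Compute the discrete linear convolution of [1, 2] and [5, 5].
y[0] = 1×5 = 5; y[1] = 1×5 + 2×5 = 15; y[2] = 2×5 = 10

[5, 15, 10]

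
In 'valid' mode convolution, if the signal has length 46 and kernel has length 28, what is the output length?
'Valid' mode counts only positions where the kernel fully overlaps the signal: m - n + 1 = 46 - 28 + 1 = 19

19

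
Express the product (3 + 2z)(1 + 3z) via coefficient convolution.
Ascending coefficients: a = [3, 2], b = [1, 3]. c[0] = 3×1 = 3; c[1] = 3×3 + 2×1 = 11; c[2] = 2×3 = 6. Result coefficients: [3, 11, 6] → 3 + 11z + 6z^2

3 + 11z + 6z^2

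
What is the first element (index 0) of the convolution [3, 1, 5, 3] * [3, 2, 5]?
Use y[k] = Σ_i a[i]·b[k-i] at k=0. y[0] = 3×3 = 9

9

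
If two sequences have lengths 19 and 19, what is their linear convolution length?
Linear/full convolution length: m + n - 1 = 19 + 19 - 1 = 37

37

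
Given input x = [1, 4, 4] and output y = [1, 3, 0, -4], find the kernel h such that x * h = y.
Output length 4 = len(x) + len(h) - 1 ⇒ len(h) = 2. Solve h forward using h[k] = (y[k] - Σ_{i≥1} x[i]·h[k-i]) / x[0]: h[0] = y[0] / x[0] = 1 / 1 = 1; h[1] = (y[1] - 4×1) / x[0] = (3 - 4×1) / 1 = -1. So h = [1, -1]. Forward-check [1, 4, 4] * [1, -1]: y[0] = 1×1 = 1; y[1] = 1×-1 + 4×1 = 3; y[2] = 4×-1 + 4×1 = 0; y[3] = 4×-1 = -4 → [1, 3, 0, -4] ✓

[1, -1]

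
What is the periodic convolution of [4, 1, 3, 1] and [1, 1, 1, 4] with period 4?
Use y[k] = Σ_j a[j]·b[(k-j) mod 4]. y[0] = 4×1 + 1×4 + 3×1 + 1×1 = 12; y[1] = 4×1 + 1×1 + 3×4 + 1×1 = 18; y[2] = 4×1 + 1×1 + 3×1 + 1×4 = 12; y[3] = 4×4 + 1×1 + 3×1 + 1×1 = 21. Result: [12, 18, 12, 21]

[12, 18, 12, 21]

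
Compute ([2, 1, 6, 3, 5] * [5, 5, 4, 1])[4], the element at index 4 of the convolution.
Use y[k] = Σ_i a[i]·b[k-i] at k=4. y[4] = 1×1 + 6×4 + 3×5 + 5×5 = 65

65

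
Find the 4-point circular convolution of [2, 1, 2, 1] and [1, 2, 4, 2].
Use y[k] = Σ_j u[j]·v[(k-j) mod 4]. y[0] = 2×1 + 1×2 + 2×4 + 1×2 = 14; y[1] = 2×2 + 1×1 + 2×2 + 1×4 = 13; y[2] = 2×4 + 1×2 + 2×1 + 1×2 = 14; y[3] = 2×2 + 1×4 + 2×2 + 1×1 = 13. Result: [14, 13, 14, 13]

[14, 13, 14, 13]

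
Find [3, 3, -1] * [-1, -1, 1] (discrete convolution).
y[0] = 3×-1 = -3; y[1] = 3×-1 + 3×-1 = -6; y[2] = 3×1 + 3×-1 + -1×-1 = 1; y[3] = 3×1 + -1×-1 = 4; y[4] = -1×1 = -1

[-3, -6, 1, 4, -1]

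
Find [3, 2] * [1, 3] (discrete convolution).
y[0] = 3×1 = 3; y[1] = 3×3 + 2×1 = 11; y[2] = 2×3 = 6

[3, 11, 6]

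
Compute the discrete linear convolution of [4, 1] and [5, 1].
y[0] = 4×5 = 20; y[1] = 4×1 + 1×5 = 9; y[2] = 1×1 = 1

[20, 9, 1]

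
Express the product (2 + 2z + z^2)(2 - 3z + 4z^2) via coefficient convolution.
Ascending coefficients: a = [2, 2, 1], b = [2, -3, 4]. c[0] = 2×2 = 4; c[1] = 2×-3 + 2×2 = -2; c[2] = 2×4 + 2×-3 + 1×2 = 4; c[3] = 2×4 + 1×-3 = 5; c[4] = 1×4 = 4. Result coefficients: [4, -2, 4, 5, 4] → 4 - 2z + 4z^2 + 5z^3 + 4z^4

4 - 2z + 4z^2 + 5z^3 + 4z^4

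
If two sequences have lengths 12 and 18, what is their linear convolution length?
Linear/full convolution length: m + n - 1 = 12 + 18 - 1 = 29

29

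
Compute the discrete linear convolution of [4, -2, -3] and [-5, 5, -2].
y[0] = 4×-5 = -20; y[1] = 4×5 + -2×-5 = 30; y[2] = 4×-2 + -2×5 + -3×-5 = -3; y[3] = -2×-2 + -3×5 = -11; y[4] = -3×-2 = 6

[-20, 30, -3, -11, 6]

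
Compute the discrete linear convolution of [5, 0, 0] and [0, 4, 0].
y[0] = 5×0 = 0; y[1] = 5×4 + 0×0 = 20; y[2] = 5×0 + 0×4 + 0×0 = 0; y[3] = 0×0 + 0×4 = 0; y[4] = 0×0 = 0

[0, 20, 0, 0, 0]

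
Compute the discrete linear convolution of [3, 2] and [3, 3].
y[0] = 3×3 = 9; y[1] = 3×3 + 2×3 = 15; y[2] = 2×3 = 6

[9, 15, 6]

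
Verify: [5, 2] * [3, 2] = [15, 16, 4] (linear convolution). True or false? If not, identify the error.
Recompute linear convolution of [5, 2] and [3, 2]: y[0] = 5×3 = 15; y[1] = 5×2 + 2×3 = 16; y[2] = 2×2 = 4 → [15, 16, 4]. Given [15, 16, 4] matches, so answer: Yes

Yes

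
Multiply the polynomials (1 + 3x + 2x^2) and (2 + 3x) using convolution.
Ascending coefficients: a = [1, 3, 2], b = [2, 3]. c[0] = 1×2 = 2; c[1] = 1×3 + 3×2 = 9; c[2] = 3×3 + 2×2 = 13; c[3] = 2×3 = 6. Result coefficients: [2, 9, 13, 6] → 2 + 9x + 13x^2 + 6x^3

2 + 9x + 13x^2 + 6x^3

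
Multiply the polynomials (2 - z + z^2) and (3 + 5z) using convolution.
Ascending coefficients: a = [2, -1, 1], b = [3, 5]. c[0] = 2×3 = 6; c[1] = 2×5 + -1×3 = 7; c[2] = -1×5 + 1×3 = -2; c[3] = 1×5 = 5. Result coefficients: [6, 7, -2, 5] → 6 + 7z - 2z^2 + 5z^3

6 + 7z - 2z^2 + 5z^3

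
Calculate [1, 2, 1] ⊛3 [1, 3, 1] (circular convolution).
Use y[k] = Σ_j s[j]·t[(k-j) mod 3]. y[0] = 1×1 + 2×1 + 1×3 = 6; y[1] = 1×3 + 2×1 + 1×1 = 6; y[2] = 1×1 + 2×3 + 1×1 = 8. Result: [6, 6, 8]

[6, 6, 8]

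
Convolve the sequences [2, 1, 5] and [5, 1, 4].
y[0] = 2×5 = 10; y[1] = 2×1 + 1×5 = 7; y[2] = 2×4 + 1×1 + 5×5 = 34; y[3] = 1×4 + 5×1 = 9; y[4] = 5×4 = 20

[10, 7, 34, 9, 20]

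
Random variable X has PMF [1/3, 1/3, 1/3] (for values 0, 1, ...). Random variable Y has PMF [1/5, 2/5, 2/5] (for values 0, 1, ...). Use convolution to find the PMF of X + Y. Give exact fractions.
P(X+Y=k) = Σ_i P(X=i)·P(Y=k-i) — a convolution of [1/3, 1/3, 1/3] and [1/5, 2/5, 2/5]. P(X+Y=0) = (1/3)×(1/5) = 1/15; P(X+Y=1) = (1/3)×(2/5) + (1/3)×(1/5) = 2/15 + 1/15 = 1/5; P(X+Y=2) = (1/3)×(2/5) + (1/3)×(2/5) + (1/3)×(1/5) = 2/15 + 2/15 + 1/15 = 1/3; P(X+Y=3) = (1/3)×(2/5) + (1/3)×(2/5) = 2/15 + 2/15 = 4/15; P(X+Y=4) = (1/3)×(2/5) = 2/15. PMF: [1/15, 1/5, 1/3, 4/15, 2/15] (sums to 1 ✓)

[1/15, 1/5, 1/3, 4/15, 2/15]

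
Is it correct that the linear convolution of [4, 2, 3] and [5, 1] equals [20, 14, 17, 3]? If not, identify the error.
Recompute linear convolution of [4, 2, 3] and [5, 1]: y[0] = 4×5 = 20; y[1] = 4×1 + 2×5 = 14; y[2] = 2×1 + 3×5 = 17; y[3] = 3×1 = 3 → [20, 14, 17, 3]. Given [20, 14, 17, 3] matches, so answer: Yes

Yes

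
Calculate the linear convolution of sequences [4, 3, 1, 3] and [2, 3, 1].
y[0] = 4×2 = 8; y[1] = 4×3 + 3×2 = 18; y[2] = 4×1 + 3×3 + 1×2 = 15; y[3] = 3×1 + 1×3 + 3×2 = 12; y[4] = 1×1 + 3×3 = 10; y[5] = 3×1 = 3

[8, 18, 15, 12, 10, 3]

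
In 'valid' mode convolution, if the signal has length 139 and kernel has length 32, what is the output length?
'Valid' mode counts only positions where the kernel fully overlaps the signal: m - n + 1 = 139 - 32 + 1 = 108

108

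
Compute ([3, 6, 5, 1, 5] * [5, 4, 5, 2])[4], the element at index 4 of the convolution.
Use y[k] = Σ_i a[i]·b[k-i] at k=4. y[4] = 6×2 + 5×5 + 1×4 + 5×5 = 66

66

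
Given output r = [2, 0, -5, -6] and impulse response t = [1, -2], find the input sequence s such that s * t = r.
Deconvolve r=[2, 0, -5, -6] by t=[1, -2]. Since t[0]=1, solve forward: s[0] = r[0] / 1 = 2; s[1] = (r[1] - 2×-2) / 1 = 4; s[2] = (r[2] - 4×-2) / 1 = 3. So s = [2, 4, 3]. Check by forward convolution: r[0] = 2×1 = 2; r[1] = 2×-2 + 4×1 = 0; r[2] = 4×-2 + 3×1 = -5; r[3] = 3×-2 = -6

[2, 4, 3]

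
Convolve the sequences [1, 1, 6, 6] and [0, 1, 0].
y[0] = 1×0 = 0; y[1] = 1×1 + 1×0 = 1; y[2] = 1×0 + 1×1 + 6×0 = 1; y[3] = 1×0 + 6×1 + 6×0 = 6; y[4] = 6×0 + 6×1 = 6; y[5] = 6×0 = 0

[0, 1, 1, 6, 6, 0]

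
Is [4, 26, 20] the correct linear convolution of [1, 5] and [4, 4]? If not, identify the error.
Recompute linear convolution of [1, 5] and [4, 4]: y[0] = 1×4 = 4; y[1] = 1×4 + 5×4 = 24; y[2] = 5×4 = 20 → [4, 24, 20]. Compare to given [4, 26, 20]: they differ at index 1: given 26, correct 24, so answer: No

No. Error at index 1: given 26, correct 24.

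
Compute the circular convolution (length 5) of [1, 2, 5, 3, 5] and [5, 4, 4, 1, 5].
Use y[k] = Σ_j x[j]·h[(k-j) mod 5]. y[0] = 1×5 + 2×5 + 5×1 + 3×4 + 5×4 = 52; y[1] = 1×4 + 2×5 + 5×5 + 3×1 + 5×4 = 62; y[2] = 1×4 + 2×4 + 5×5 + 3×5 + 5×1 = 57; y[3] = 1×1 + 2×4 + 5×4 + 3×5 + 5×5 = 69; y[4] = 1×5 + 2×1 + 5×4 + 3×4 + 5×5 = 64. Result: [52, 62, 57, 69, 64]

[52, 62, 57, 69, 64]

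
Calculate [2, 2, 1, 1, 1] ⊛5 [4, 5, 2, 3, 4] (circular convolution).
Use y[k] = Σ_j a[j]·b[(k-j) mod 5]. y[0] = 2×4 + 2×4 + 1×3 + 1×2 + 1×5 = 26; y[1] = 2×5 + 2×4 + 1×4 + 1×3 + 1×2 = 27; y[2] = 2×2 + 2×5 + 1×4 + 1×4 + 1×3 = 25; y[3] = 2×3 + 2×2 + 1×5 + 1×4 + 1×4 = 23; y[4] = 2×4 + 2×3 + 1×2 + 1×5 + 1×4 = 25. Result: [26, 27, 25, 23, 25]

[26, 27, 25, 23, 25]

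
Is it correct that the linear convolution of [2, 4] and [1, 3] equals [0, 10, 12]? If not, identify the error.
Recompute linear convolution of [2, 4] and [1, 3]: y[0] = 2×1 = 2; y[1] = 2×3 + 4×1 = 10; y[2] = 4×3 = 12 → [2, 10, 12]. Compare to given [0, 10, 12]: they differ at index 0: given 0, correct 2, so answer: No

No. Error at index 0: given 0, correct 2.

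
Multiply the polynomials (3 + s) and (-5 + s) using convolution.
Ascending coefficients: a = [3, 1], b = [-5, 1]. c[0] = 3×-5 = -15; c[1] = 3×1 + 1×-5 = -2; c[2] = 1×1 = 1. Result coefficients: [-15, -2, 1] → -15 - 2s + s^2

-15 - 2s + s^2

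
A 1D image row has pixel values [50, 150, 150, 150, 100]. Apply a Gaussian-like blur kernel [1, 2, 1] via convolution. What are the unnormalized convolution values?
Convolve image row [50, 150, 150, 150, 100] with kernel [1, 2, 1]: y[0] = 50×1 = 50; y[1] = 50×2 + 150×1 = 250; y[2] = 50×1 + 150×2 + 150×1 = 500; y[3] = 150×1 + 150×2 + 150×1 = 600; y[4] = 150×1 + 150×2 + 100×1 = 550; y[5] = 150×1 + 100×2 = 350; y[6] = 100×1 = 100 → [50, 250, 500, 600, 550, 350, 100]. Normalization factor = sum(kernel) = 4.

[50, 250, 500, 600, 550, 350, 100]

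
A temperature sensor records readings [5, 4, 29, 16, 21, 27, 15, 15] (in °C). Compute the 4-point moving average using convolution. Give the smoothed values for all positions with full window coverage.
4-point moving average kernel = [1, 1, 1, 1]. Apply in 'valid' mode (full window coverage): avg[0] = (5 + 4 + 29 + 16) / 4 = 13.5; avg[1] = (4 + 29 + 16 + 21) / 4 = 17.5; avg[2] = (29 + 16 + 21 + 27) / 4 = 23.25; avg[3] = (16 + 21 + 27 + 15) / 4 = 19.75; avg[4] = (21 + 27 + 15 + 15) / 4 = 19.5. Smoothed values: [13.5, 17.5, 23.25, 19.75, 19.5]

[13.5, 17.5, 23.25, 19.75, 19.5]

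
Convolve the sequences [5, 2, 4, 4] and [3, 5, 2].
y[0] = 5×3 = 15; y[1] = 5×5 + 2×3 = 31; y[2] = 5×2 + 2×5 + 4×3 = 32; y[3] = 2×2 + 4×5 + 4×3 = 36; y[4] = 4×2 + 4×5 = 28; y[5] = 4×2 = 8

[15, 31, 32, 36, 28, 8]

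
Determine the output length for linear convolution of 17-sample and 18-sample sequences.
Linear/full convolution length: m + n - 1 = 17 + 18 - 1 = 34

34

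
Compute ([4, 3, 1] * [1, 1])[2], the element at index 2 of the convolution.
Use y[k] = Σ_i a[i]·b[k-i] at k=2. y[2] = 3×1 + 1×1 = 4

4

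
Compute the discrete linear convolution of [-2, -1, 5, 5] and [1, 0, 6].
y[0] = -2×1 = -2; y[1] = -2×0 + -1×1 = -1; y[2] = -2×6 + -1×0 + 5×1 = -7; y[3] = -1×6 + 5×0 + 5×1 = -1; y[4] = 5×6 + 5×0 = 30; y[5] = 5×6 = 30

[-2, -1, -7, -1, 30, 30]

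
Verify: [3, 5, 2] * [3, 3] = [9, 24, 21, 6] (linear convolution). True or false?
Recompute linear convolution of [3, 5, 2] and [3, 3]: y[0] = 3×3 = 9; y[1] = 3×3 + 5×3 = 24; y[2] = 5×3 + 2×3 = 21; y[3] = 2×3 = 6 → [9, 24, 21, 6]. Given [9, 24, 21, 6] matches, so answer: Yes

Yes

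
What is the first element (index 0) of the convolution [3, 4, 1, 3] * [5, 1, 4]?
Use y[k] = Σ_i a[i]·b[k-i] at k=0. y[0] = 3×5 = 15

15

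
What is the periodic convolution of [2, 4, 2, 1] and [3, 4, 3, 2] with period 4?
Use y[k] = Σ_j s[j]·t[(k-j) mod 4]. y[0] = 2×3 + 4×2 + 2×3 + 1×4 = 24; y[1] = 2×4 + 4×3 + 2×2 + 1×3 = 27; y[2] = 2×3 + 4×4 + 2×3 + 1×2 = 30; y[3] = 2×2 + 4×3 + 2×4 + 1×3 = 27. Result: [24, 27, 30, 27]

[24, 27, 30, 27]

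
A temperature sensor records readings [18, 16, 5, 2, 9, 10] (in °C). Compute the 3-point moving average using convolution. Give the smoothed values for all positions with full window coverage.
3-point moving average kernel = [1, 1, 1]. Apply in 'valid' mode (full window coverage): avg[0] = (18 + 16 + 5) / 3 = 13.0; avg[1] = (16 + 5 + 2) / 3 = 7.67; avg[2] = (5 + 2 + 9) / 3 = 5.33; avg[3] = (2 + 9 + 10) / 3 = 7.0. Smoothed values: [13.0, 7.67, 5.33, 7.0]

[13.0, 7.67, 5.33, 7.0]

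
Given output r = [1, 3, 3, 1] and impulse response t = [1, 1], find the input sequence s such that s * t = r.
Deconvolve r=[1, 3, 3, 1] by t=[1, 1]. Since t[0]=1, solve forward: s[0] = r[0] / 1 = 1; s[1] = (r[1] - 1×1) / 1 = 2; s[2] = (r[2] - 2×1) / 1 = 1. So s = [1, 2, 1]. Check by forward convolution: r[0] = 1×1 = 1; r[1] = 1×1 + 2×1 = 3; r[2] = 2×1 + 1×1 = 3; r[3] = 1×1 = 1

[1, 2, 1]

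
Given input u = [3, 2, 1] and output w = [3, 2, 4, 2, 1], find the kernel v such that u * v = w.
Output length 5 = len(u) + len(v) - 1 ⇒ len(v) = 3. Solve v forward using v[k] = (w[k] - Σ_{i≥1} u[i]·v[k-i]) / u[0]: v[0] = w[0] / u[0] = 3 / 3 = 1; v[1] = (w[1] - 2×1) / u[0] = (2 - 2×1) / 3 = 0; v[2] = (w[2] - 2×0 - 1×1) / u[0] = (4 - 2×0 - 1×1) / 3 = 1. So v = [1, 0, 1]. Forward-check [3, 2, 1] * [1, 0, 1]: w[0] = 3×1 = 3; w[1] = 3×0 + 2×1 = 2; w[2] = 3×1 + 2×0 + 1×1 = 4; w[3] = 2×1 + 1×0 = 2; w[4] = 1×1 = 1 → [3, 2, 4, 2, 1] ✓

[1, 0, 1]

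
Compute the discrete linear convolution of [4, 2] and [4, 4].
y[0] = 4×4 = 16; y[1] = 4×4 + 2×4 = 24; y[2] = 2×4 = 8

[16, 24, 8]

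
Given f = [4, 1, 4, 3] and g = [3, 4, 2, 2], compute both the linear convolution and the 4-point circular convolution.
Linear: y_lin[0] = 4×3 = 12; y_lin[1] = 4×4 + 1×3 = 19; y_lin[2] = 4×2 + 1×4 + 4×3 = 24; y_lin[3] = 4×2 + 1×2 + 4×4 + 3×3 = 35; y_lin[4] = 1×2 + 4×2 + 3×4 = 22; y_lin[5] = 4×2 + 3×2 = 14; y_lin[6] = 3×2 = 6 → [12, 19, 24, 35, 22, 14, 6]. Circular (length 4): y[0] = 4×3 + 1×2 + 4×2 + 3×4 = 34; y[1] = 4×4 + 1×3 + 4×2 + 3×2 = 33; y[2] = 4×2 + 1×4 + 4×3 + 3×2 = 30; y[3] = 4×2 + 1×2 + 4×4 + 3×3 = 35 → [34, 33, 30, 35]

Linear: [12, 19, 24, 35, 22, 14, 6], Circular: [34, 33, 30, 35]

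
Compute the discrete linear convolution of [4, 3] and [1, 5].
y[0] = 4×1 = 4; y[1] = 4×5 + 3×1 = 23; y[2] = 3×5 = 15

[4, 23, 15]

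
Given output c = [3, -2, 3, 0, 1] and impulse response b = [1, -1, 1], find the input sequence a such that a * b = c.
Deconvolve c=[3, -2, 3, 0, 1] by b=[1, -1, 1]. Since b[0]=1, solve forward: a[0] = c[0] / 1 = 3; a[1] = (c[1] - 3×-1) / 1 = 1; a[2] = (c[2] - 1×-1 - 3×1) / 1 = 1. So a = [3, 1, 1]. Check by forward convolution: c[0] = 3×1 = 3; c[1] = 3×-1 + 1×1 = -2; c[2] = 3×1 + 1×-1 + 1×1 = 3; c[3] = 1×1 + 1×-1 = 0; c[4] = 1×1 = 1

[3, 1, 1]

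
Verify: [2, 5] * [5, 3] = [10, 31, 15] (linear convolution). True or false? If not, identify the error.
Recompute linear convolution of [2, 5] and [5, 3]: y[0] = 2×5 = 10; y[1] = 2×3 + 5×5 = 31; y[2] = 5×3 = 15 → [10, 31, 15]. Given [10, 31, 15] matches, so answer: Yes

Yes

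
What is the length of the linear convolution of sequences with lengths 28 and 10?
Linear/full convolution length: m + n - 1 = 28 + 10 - 1 = 37

37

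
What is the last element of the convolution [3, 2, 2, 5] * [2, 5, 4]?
Use y[k] = Σ_i a[i]·b[k-i] at k=5. y[5] = 5×4 = 20

20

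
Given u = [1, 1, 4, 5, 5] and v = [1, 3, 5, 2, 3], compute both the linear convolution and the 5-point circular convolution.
Linear: y_lin[0] = 1×1 = 1; y_lin[1] = 1×3 + 1×1 = 4; y_lin[2] = 1×5 + 1×3 + 4×1 = 12; y_lin[3] = 1×2 + 1×5 + 4×3 + 5×1 = 24; y_lin[4] = 1×3 + 1×2 + 4×5 + 5×3 + 5×1 = 45; y_lin[5] = 1×3 + 4×2 + 5×5 + 5×3 = 51; y_lin[6] = 4×3 + 5×2 + 5×5 = 47; y_lin[7] = 5×3 + 5×2 = 25; y_lin[8] = 5×3 = 15 → [1, 4, 12, 24, 45, 51, 47, 25, 15]. Circular (length 5): y[0] = 1×1 + 1×3 + 4×2 + 5×5 + 5×3 = 52; y[1] = 1×3 + 1×1 + 4×3 + 5×2 + 5×5 = 51; y[2] = 1×5 + 1×3 + 4×1 + 5×3 + 5×2 = 37; y[3] = 1×2 + 1×5 + 4×3 + 5×1 + 5×3 = 39; y[4] = 1×3 + 1×2 + 4×5 + 5×3 + 5×1 = 45 → [52, 51, 37, 39, 45]

Linear: [1, 4, 12, 24, 45, 51, 47, 25, 15], Circular: [52, 51, 37, 39, 45]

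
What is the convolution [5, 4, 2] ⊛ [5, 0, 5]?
y[0] = 5×5 = 25; y[1] = 5×0 + 4×5 = 20; y[2] = 5×5 + 4×0 + 2×5 = 35; y[3] = 4×5 + 2×0 = 20; y[4] = 2×5 = 10

[25, 20, 35, 20, 10]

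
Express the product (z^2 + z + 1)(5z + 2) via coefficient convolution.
Ascending coefficients: a = [1, 1, 1], b = [2, 5]. c[0] = 1×2 = 2; c[1] = 1×5 + 1×2 = 7; c[2] = 1×5 + 1×2 = 7; c[3] = 1×5 = 5. Result coefficients: [2, 7, 7, 5] → 5z^3 + 7z^2 + 7z + 2

5z^3 + 7z^2 + 7z + 2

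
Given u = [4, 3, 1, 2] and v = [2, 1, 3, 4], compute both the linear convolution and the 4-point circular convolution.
Linear: y_lin[0] = 4×2 = 8; y_lin[1] = 4×1 + 3×2 = 10; y_lin[2] = 4×3 + 3×1 + 1×2 = 17; y_lin[3] = 4×4 + 3×3 + 1×1 + 2×2 = 30; y_lin[4] = 3×4 + 1×3 + 2×1 = 17; y_lin[5] = 1×4 + 2×3 = 10; y_lin[6] = 2×4 = 8 → [8, 10, 17, 30, 17, 10, 8]. Circular (length 4): y[0] = 4×2 + 3×4 + 1×3 + 2×1 = 25; y[1] = 4×1 + 3×2 + 1×4 + 2×3 = 20; y[2] = 4×3 + 3×1 + 1×2 + 2×4 = 25; y[3] = 4×4 + 3×3 + 1×1 + 2×2 = 30 → [25, 20, 25, 30]

Linear: [8, 10, 17, 30, 17, 10, 8], Circular: [25, 20, 25, 30]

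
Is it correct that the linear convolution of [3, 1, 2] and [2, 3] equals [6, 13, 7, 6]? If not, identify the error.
Recompute linear convolution of [3, 1, 2] and [2, 3]: y[0] = 3×2 = 6; y[1] = 3×3 + 1×2 = 11; y[2] = 1×3 + 2×2 = 7; y[3] = 2×3 = 6 → [6, 11, 7, 6]. Compare to given [6, 13, 7, 6]: they differ at index 1: given 13, correct 11, so answer: No

No. Error at index 1: given 13, correct 11.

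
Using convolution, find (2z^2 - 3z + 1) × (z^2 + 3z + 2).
Ascending coefficients: a = [1, -3, 2], b = [2, 3, 1]. c[0] = 1×2 = 2; c[1] = 1×3 + -3×2 = -3; c[2] = 1×1 + -3×3 + 2×2 = -4; c[3] = -3×1 + 2×3 = 3; c[4] = 2×1 = 2. Result coefficients: [2, -3, -4, 3, 2] → 2z^4 + 3z^3 - 4z^2 - 3z + 2

2z^4 + 3z^3 - 4z^2 - 3z + 2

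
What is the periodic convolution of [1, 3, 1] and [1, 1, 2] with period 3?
Use y[k] = Σ_j s[j]·t[(k-j) mod 3]. y[0] = 1×1 + 3×2 + 1×1 = 8; y[1] = 1×1 + 3×1 + 1×2 = 6; y[2] = 1×2 + 3×1 + 1×1 = 6. Result: [8, 6, 6]

[8, 6, 6]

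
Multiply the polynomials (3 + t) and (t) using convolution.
Ascending coefficients: a = [3, 1], b = [0, 1]. c[0] = 3×0 = 0; c[1] = 3×1 + 1×0 = 3; c[2] = 1×1 = 1. Result coefficients: [0, 3, 1] → 3t + t^2

3t + t^2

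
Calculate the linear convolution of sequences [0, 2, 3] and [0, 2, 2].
y[0] = 0×0 = 0; y[1] = 0×2 + 2×0 = 0; y[2] = 0×2 + 2×2 + 3×0 = 4; y[3] = 2×2 + 3×2 = 10; y[4] = 3×2 = 6

[0, 0, 4, 10, 6]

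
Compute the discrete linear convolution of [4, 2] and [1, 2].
y[0] = 4×1 = 4; y[1] = 4×2 + 2×1 = 10; y[2] = 2×2 = 4

[4, 10, 4]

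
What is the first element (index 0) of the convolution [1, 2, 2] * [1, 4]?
Use y[k] = Σ_i a[i]·b[k-i] at k=0. y[0] = 1×1 = 1

1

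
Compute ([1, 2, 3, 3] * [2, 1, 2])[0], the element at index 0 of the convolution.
Use y[k] = Σ_i a[i]·b[k-i] at k=0. y[0] = 1×2 = 2

2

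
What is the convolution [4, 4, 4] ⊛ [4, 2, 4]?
y[0] = 4×4 = 16; y[1] = 4×2 + 4×4 = 24; y[2] = 4×4 + 4×2 + 4×4 = 40; y[3] = 4×4 + 4×2 = 24; y[4] = 4×4 = 16

[16, 24, 40, 24, 16]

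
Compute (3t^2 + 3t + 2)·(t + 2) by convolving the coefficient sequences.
Ascending coefficients: a = [2, 3, 3], b = [2, 1]. c[0] = 2×2 = 4; c[1] = 2×1 + 3×2 = 8; c[2] = 3×1 + 3×2 = 9; c[3] = 3×1 = 3. Result coefficients: [4, 8, 9, 3] → 3t^3 + 9t^2 + 8t + 4

3t^3 + 9t^2 + 8t + 4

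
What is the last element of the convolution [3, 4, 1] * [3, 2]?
Use y[k] = Σ_i a[i]·b[k-i] at k=3. y[3] = 1×2 = 2

2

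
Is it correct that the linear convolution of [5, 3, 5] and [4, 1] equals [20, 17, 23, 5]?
Recompute linear convolution of [5, 3, 5] and [4, 1]: y[0] = 5×4 = 20; y[1] = 5×1 + 3×4 = 17; y[2] = 3×1 + 5×4 = 23; y[3] = 5×1 = 5 → [20, 17, 23, 5]. Given [20, 17, 23, 5] matches, so answer: Yes

Yes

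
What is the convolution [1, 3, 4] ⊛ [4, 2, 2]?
y[0] = 1×4 = 4; y[1] = 1×2 + 3×4 = 14; y[2] = 1×2 + 3×2 + 4×4 = 24; y[3] = 3×2 + 4×2 = 14; y[4] = 4×2 = 8

[4, 14, 24, 14, 8]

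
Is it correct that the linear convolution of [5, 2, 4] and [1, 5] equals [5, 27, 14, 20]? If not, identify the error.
Recompute linear convolution of [5, 2, 4] and [1, 5]: y[0] = 5×1 = 5; y[1] = 5×5 + 2×1 = 27; y[2] = 2×5 + 4×1 = 14; y[3] = 4×5 = 20 → [5, 27, 14, 20]. Given [5, 27, 14, 20] matches, so answer: Yes

Yes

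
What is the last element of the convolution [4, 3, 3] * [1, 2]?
Use y[k] = Σ_i a[i]·b[k-i] at k=3. y[3] = 3×2 = 6

6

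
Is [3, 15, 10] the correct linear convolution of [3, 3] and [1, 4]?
Recompute linear convolution of [3, 3] and [1, 4]: y[0] = 3×1 = 3; y[1] = 3×4 + 3×1 = 15; y[2] = 3×4 = 12 → [3, 15, 12]. Compare to given [3, 15, 10]: they differ at index 2: given 10, correct 12, so answer: No

No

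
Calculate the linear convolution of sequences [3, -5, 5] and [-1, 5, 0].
y[0] = 3×-1 = -3; y[1] = 3×5 + -5×-1 = 20; y[2] = 3×0 + -5×5 + 5×-1 = -30; y[3] = -5×0 + 5×5 = 25; y[4] = 5×0 = 0

[-3, 20, -30, 25, 0]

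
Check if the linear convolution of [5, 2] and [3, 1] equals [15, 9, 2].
Recompute linear convolution of [5, 2] and [3, 1]: y[0] = 5×3 = 15; y[1] = 5×1 + 2×3 = 11; y[2] = 2×1 = 2 → [15, 11, 2]. Compare to given [15, 9, 2]: they differ at index 1: given 9, correct 11, so answer: No

No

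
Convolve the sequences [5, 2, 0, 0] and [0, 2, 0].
y[0] = 5×0 = 0; y[1] = 5×2 + 2×0 = 10; y[2] = 5×0 + 2×2 + 0×0 = 4; y[3] = 2×0 + 0×2 + 0×0 = 0; y[4] = 0×0 + 0×2 = 0; y[5] = 0×0 = 0

[0, 10, 4, 0, 0, 0]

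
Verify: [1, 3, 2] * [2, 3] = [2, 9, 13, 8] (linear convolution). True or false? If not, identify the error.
Recompute linear convolution of [1, 3, 2] and [2, 3]: y[0] = 1×2 = 2; y[1] = 1×3 + 3×2 = 9; y[2] = 3×3 + 2×2 = 13; y[3] = 2×3 = 6 → [2, 9, 13, 6]. Compare to given [2, 9, 13, 8]: they differ at index 3: given 8, correct 6, so answer: No

No. Error at index 3: given 8, correct 6.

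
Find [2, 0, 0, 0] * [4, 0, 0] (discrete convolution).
y[0] = 2×4 = 8; y[1] = 2×0 + 0×4 = 0; y[2] = 2×0 + 0×0 + 0×4 = 0; y[3] = 0×0 + 0×0 + 0×4 = 0; y[4] = 0×0 + 0×0 = 0; y[5] = 0×0 = 0

[8, 0, 0, 0, 0, 0]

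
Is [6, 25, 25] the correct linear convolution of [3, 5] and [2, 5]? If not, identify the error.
Recompute linear convolution of [3, 5] and [2, 5]: y[0] = 3×2 = 6; y[1] = 3×5 + 5×2 = 25; y[2] = 5×5 = 25 → [6, 25, 25]. Given [6, 25, 25] matches, so answer: Yes

Yes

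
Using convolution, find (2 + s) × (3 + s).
Ascending coefficients: a = [2, 1], b = [3, 1]. c[0] = 2×3 = 6; c[1] = 2×1 + 1×3 = 5; c[2] = 1×1 = 1. Result coefficients: [6, 5, 1] → 6 + 5s + s^2

6 + 5s + s^2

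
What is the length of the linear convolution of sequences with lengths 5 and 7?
Linear/full convolution length: m + n - 1 = 5 + 7 - 1 = 11

11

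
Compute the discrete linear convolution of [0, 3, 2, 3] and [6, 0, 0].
y[0] = 0×6 = 0; y[1] = 0×0 + 3×6 = 18; y[2] = 0×0 + 3×0 + 2×6 = 12; y[3] = 3×0 + 2×0 + 3×6 = 18; y[4] = 2×0 + 3×0 = 0; y[5] = 3×0 = 0

[0, 18, 12, 18, 0, 0]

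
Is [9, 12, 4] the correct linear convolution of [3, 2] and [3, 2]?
Recompute linear convolution of [3, 2] and [3, 2]: y[0] = 3×3 = 9; y[1] = 3×2 + 2×3 = 12; y[2] = 2×2 = 4 → [9, 12, 4]. Given [9, 12, 4] matches, so answer: Yes

Yes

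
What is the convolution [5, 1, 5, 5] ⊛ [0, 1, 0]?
y[0] = 5×0 = 0; y[1] = 5×1 + 1×0 = 5; y[2] = 5×0 + 1×1 + 5×0 = 1; y[3] = 1×0 + 5×1 + 5×0 = 5; y[4] = 5×0 + 5×1 = 5; y[5] = 5×0 = 0

[0, 5, 1, 5, 5, 0]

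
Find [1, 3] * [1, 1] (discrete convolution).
y[0] = 1×1 = 1; y[1] = 1×1 + 3×1 = 4; y[2] = 3×1 = 3

[1, 4, 3]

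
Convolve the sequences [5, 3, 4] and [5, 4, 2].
y[0] = 5×5 = 25; y[1] = 5×4 + 3×5 = 35; y[2] = 5×2 + 3×4 + 4×5 = 42; y[3] = 3×2 + 4×4 = 22; y[4] = 4×2 = 8

[25, 35, 42, 22, 8]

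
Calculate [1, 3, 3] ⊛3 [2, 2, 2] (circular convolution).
Use y[k] = Σ_j x[j]·h[(k-j) mod 3]. y[0] = 1×2 + 3×2 + 3×2 = 14; y[1] = 1×2 + 3×2 + 3×2 = 14; y[2] = 1×2 + 3×2 + 3×2 = 14. Result: [14, 14, 14]

[14, 14, 14]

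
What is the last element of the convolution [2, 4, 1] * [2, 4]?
Use y[k] = Σ_i a[i]·b[k-i] at k=3. y[3] = 1×4 = 4

4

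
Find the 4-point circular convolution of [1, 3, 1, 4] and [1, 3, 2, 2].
Use y[k] = Σ_j x[j]·h[(k-j) mod 4]. y[0] = 1×1 + 3×2 + 1×2 + 4×3 = 21; y[1] = 1×3 + 3×1 + 1×2 + 4×2 = 16; y[2] = 1×2 + 3×3 + 1×1 + 4×2 = 20; y[3] = 1×2 + 3×2 + 1×3 + 4×1 = 15. Result: [21, 16, 20, 15]

[21, 16, 20, 15]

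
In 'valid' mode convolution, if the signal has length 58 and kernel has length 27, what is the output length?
'Valid' mode counts only positions where the kernel fully overlaps the signal: m - n + 1 = 58 - 27 + 1 = 32

32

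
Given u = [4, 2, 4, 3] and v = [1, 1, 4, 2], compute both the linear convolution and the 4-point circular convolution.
Linear: y_lin[0] = 4×1 = 4; y_lin[1] = 4×1 + 2×1 = 6; y_lin[2] = 4×4 + 2×1 + 4×1 = 22; y_lin[3] = 4×2 + 2×4 + 4×1 + 3×1 = 23; y_lin[4] = 2×2 + 4×4 + 3×1 = 23; y_lin[5] = 4×2 + 3×4 = 20; y_lin[6] = 3×2 = 6 → [4, 6, 22, 23, 23, 20, 6]. Circular (length 4): y[0] = 4×1 + 2×2 + 4×4 + 3×1 = 27; y[1] = 4×1 + 2×1 + 4×2 + 3×4 = 26; y[2] = 4×4 + 2×1 + 4×1 + 3×2 = 28; y[3] = 4×2 + 2×4 + 4×1 + 3×1 = 23 → [27, 26, 28, 23]

Linear: [4, 6, 22, 23, 23, 20, 6], Circular: [27, 26, 28, 23]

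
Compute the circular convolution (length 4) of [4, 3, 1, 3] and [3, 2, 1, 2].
Use y[k] = Σ_j u[j]·v[(k-j) mod 4]. y[0] = 4×3 + 3×2 + 1×1 + 3×2 = 25; y[1] = 4×2 + 3×3 + 1×2 + 3×1 = 22; y[2] = 4×1 + 3×2 + 1×3 + 3×2 = 19; y[3] = 4×2 + 3×1 + 1×2 + 3×3 = 22. Result: [25, 22, 19, 22]

[25, 22, 19, 22]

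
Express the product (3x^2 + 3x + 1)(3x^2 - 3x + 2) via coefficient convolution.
Ascending coefficients: a = [1, 3, 3], b = [2, -3, 3]. c[0] = 1×2 = 2; c[1] = 1×-3 + 3×2 = 3; c[2] = 1×3 + 3×-3 + 3×2 = 0; c[3] = 3×3 + 3×-3 = 0; c[4] = 3×3 = 9. Result coefficients: [2, 3, 0, 0, 9] → 9x^4 + 3x + 2

9x^4 + 3x + 2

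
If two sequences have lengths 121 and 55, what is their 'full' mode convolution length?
Linear/full convolution length: m + n - 1 = 121 + 55 - 1 = 175

175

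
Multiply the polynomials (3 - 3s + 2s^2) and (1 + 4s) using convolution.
Ascending coefficients: a = [3, -3, 2], b = [1, 4]. c[0] = 3×1 = 3; c[1] = 3×4 + -3×1 = 9; c[2] = -3×4 + 2×1 = -10; c[3] = 2×4 = 8. Result coefficients: [3, 9, -10, 8] → 3 + 9s - 10s^2 + 8s^3

3 + 9s - 10s^2 + 8s^3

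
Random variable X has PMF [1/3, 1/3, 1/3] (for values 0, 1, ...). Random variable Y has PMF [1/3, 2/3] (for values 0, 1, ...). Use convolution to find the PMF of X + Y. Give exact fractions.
P(X+Y=k) = Σ_i P(X=i)·P(Y=k-i) — a convolution of [1/3, 1/3, 1/3] and [1/3, 2/3]. P(X+Y=0) = (1/3)×(1/3) = 1/9; P(X+Y=1) = (1/3)×(2/3) + (1/3)×(1/3) = 2/9 + 1/9 = 1/3; P(X+Y=2) = (1/3)×(2/3) + (1/3)×(1/3) = 2/9 + 1/9 = 1/3; P(X+Y=3) = (1/3)×(2/3) = 2/9. PMF: [1/9, 1/3, 1/3, 2/9] (sums to 1 ✓)

[1/9, 1/3, 1/3, 2/9]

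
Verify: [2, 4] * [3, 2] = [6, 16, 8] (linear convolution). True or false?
Recompute linear convolution of [2, 4] and [3, 2]: y[0] = 2×3 = 6; y[1] = 2×2 + 4×3 = 16; y[2] = 4×2 = 8 → [6, 16, 8]. Given [6, 16, 8] matches, so answer: Yes

Yes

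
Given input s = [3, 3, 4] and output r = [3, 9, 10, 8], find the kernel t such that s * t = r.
Output length 4 = len(s) + len(t) - 1 ⇒ len(t) = 2. Solve t forward using t[k] = (r[k] - Σ_{i≥1} s[i]·t[k-i]) / s[0]: t[0] = r[0] / s[0] = 3 / 3 = 1; t[1] = (r[1] - 3×1) / s[0] = (9 - 3×1) / 3 = 2. So t = [1, 2]. Forward-check [3, 3, 4] * [1, 2]: r[0] = 3×1 = 3; r[1] = 3×2 + 3×1 = 9; r[2] = 3×2 + 4×1 = 10; r[3] = 4×2 = 8 → [3, 9, 10, 8] ✓

[1, 2]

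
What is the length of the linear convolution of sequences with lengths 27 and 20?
Linear/full convolution length: m + n - 1 = 27 + 20 - 1 = 46

46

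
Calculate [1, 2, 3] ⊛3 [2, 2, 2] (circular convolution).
Use y[k] = Σ_j f[j]·g[(k-j) mod 3]. y[0] = 1×2 + 2×2 + 3×2 = 12; y[1] = 1×2 + 2×2 + 3×2 = 12; y[2] = 1×2 + 2×2 + 3×2 = 12. Result: [12, 12, 12]

[12, 12, 12]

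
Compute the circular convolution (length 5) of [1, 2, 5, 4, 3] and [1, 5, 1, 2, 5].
Use y[k] = Σ_j x[j]·h[(k-j) mod 5]. y[0] = 1×1 + 2×5 + 5×2 + 4×1 + 3×5 = 40; y[1] = 1×5 + 2×1 + 5×5 + 4×2 + 3×1 = 43; y[2] = 1×1 + 2×5 + 5×1 + 4×5 + 3×2 = 42; y[3] = 1×2 + 2×1 + 5×5 + 4×1 + 3×5 = 48; y[4] = 1×5 + 2×2 + 5×1 + 4×5 + 3×1 = 37. Result: [40, 43, 42, 48, 37]

[40, 43, 42, 48, 37]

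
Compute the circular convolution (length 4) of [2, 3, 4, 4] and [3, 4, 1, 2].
Use y[k] = Σ_j f[j]·g[(k-j) mod 4]. y[0] = 2×3 + 3×2 + 4×1 + 4×4 = 32; y[1] = 2×4 + 3×3 + 4×2 + 4×1 = 29; y[2] = 2×1 + 3×4 + 4×3 + 4×2 = 34; y[3] = 2×2 + 3×1 + 4×4 + 4×3 = 35. Result: [32, 29, 34, 35]

[32, 29, 34, 35]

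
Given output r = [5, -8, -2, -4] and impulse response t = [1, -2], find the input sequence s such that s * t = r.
Deconvolve r=[5, -8, -2, -4] by t=[1, -2]. Since t[0]=1, solve forward: s[0] = r[0] / 1 = 5; s[1] = (r[1] - 5×-2) / 1 = 2; s[2] = (r[2] - 2×-2) / 1 = 2. So s = [5, 2, 2]. Check by forward convolution: r[0] = 5×1 = 5; r[1] = 5×-2 + 2×1 = -8; r[2] = 2×-2 + 2×1 = -2; r[3] = 2×-2 = -4

[5, 2, 2]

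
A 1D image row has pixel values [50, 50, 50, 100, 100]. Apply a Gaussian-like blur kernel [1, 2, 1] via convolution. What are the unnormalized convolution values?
Convolve image row [50, 50, 50, 100, 100] with kernel [1, 2, 1]: y[0] = 50×1 = 50; y[1] = 50×2 + 50×1 = 150; y[2] = 50×1 + 50×2 + 50×1 = 200; y[3] = 50×1 + 50×2 + 100×1 = 250; y[4] = 50×1 + 100×2 + 100×1 = 350; y[5] = 100×1 + 100×2 = 300; y[6] = 100×1 = 100 → [50, 150, 200, 250, 350, 300, 100]. Normalization factor = sum(kernel) = 4.

[50, 150, 200, 250, 350, 300, 100]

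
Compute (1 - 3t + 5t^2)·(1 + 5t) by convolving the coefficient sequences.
Ascending coefficients: a = [1, -3, 5], b = [1, 5]. c[0] = 1×1 = 1; c[1] = 1×5 + -3×1 = 2; c[2] = -3×5 + 5×1 = -10; c[3] = 5×5 = 25. Result coefficients: [1, 2, -10, 25] → 1 + 2t - 10t^2 + 25t^3

1 + 2t - 10t^2 + 25t^3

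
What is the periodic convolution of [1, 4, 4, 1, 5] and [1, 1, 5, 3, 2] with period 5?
Use y[k] = Σ_j a[j]·b[(k-j) mod 5]. y[0] = 1×1 + 4×2 + 4×3 + 1×5 + 5×1 = 31; y[1] = 1×1 + 4×1 + 4×2 + 1×3 + 5×5 = 41; y[2] = 1×5 + 4×1 + 4×1 + 1×2 + 5×3 = 30; y[3] = 1×3 + 4×5 + 4×1 + 1×1 + 5×2 = 38; y[4] = 1×2 + 4×3 + 4×5 + 1×1 + 5×1 = 40. Result: [31, 41, 30, 38, 40]

[31, 41, 30, 38, 40]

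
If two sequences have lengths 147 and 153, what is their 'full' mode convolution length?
Linear/full convolution length: m + n - 1 = 147 + 153 - 1 = 299

299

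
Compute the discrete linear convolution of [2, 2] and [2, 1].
y[0] = 2×2 = 4; y[1] = 2×1 + 2×2 = 6; y[2] = 2×1 = 2

[4, 6, 2]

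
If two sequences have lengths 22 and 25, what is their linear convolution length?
Linear/full convolution length: m + n - 1 = 22 + 25 - 1 = 46

46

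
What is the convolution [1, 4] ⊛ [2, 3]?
y[0] = 1×2 = 2; y[1] = 1×3 + 4×2 = 11; y[2] = 4×3 = 12

[2, 11, 12]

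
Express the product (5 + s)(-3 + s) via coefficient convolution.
Ascending coefficients: a = [5, 1], b = [-3, 1]. c[0] = 5×-3 = -15; c[1] = 5×1 + 1×-3 = 2; c[2] = 1×1 = 1. Result coefficients: [-15, 2, 1] → -15 + 2s + s^2

-15 + 2s + s^2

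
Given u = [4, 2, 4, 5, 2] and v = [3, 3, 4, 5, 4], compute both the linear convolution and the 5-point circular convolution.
Linear: y_lin[0] = 4×3 = 12; y_lin[1] = 4×3 + 2×3 = 18; y_lin[2] = 4×4 + 2×3 + 4×3 = 34; y_lin[3] = 4×5 + 2×4 + 4×3 + 5×3 = 55; y_lin[4] = 4×4 + 2×5 + 4×4 + 5×3 + 2×3 = 63; y_lin[5] = 2×4 + 4×5 + 5×4 + 2×3 = 54; y_lin[6] = 4×4 + 5×5 + 2×4 = 49; y_lin[7] = 5×4 + 2×5 = 30; y_lin[8] = 2×4 = 8 → [12, 18, 34, 55, 63, 54, 49, 30, 8]. Circular (length 5): y[0] = 4×3 + 2×4 + 4×5 + 5×4 + 2×3 = 66; y[1] = 4×3 + 2×3 + 4×4 + 5×5 + 2×4 = 67; y[2] = 4×4 + 2×3 + 4×3 + 5×4 + 2×5 = 64; y[3] = 4×5 + 2×4 + 4×3 + 5×3 + 2×4 = 63; y[4] = 4×4 + 2×5 + 4×4 + 5×3 + 2×3 = 63 → [66, 67, 64, 63, 63]

Linear: [12, 18, 34, 55, 63, 54, 49, 30, 8], Circular: [66, 67, 64, 63, 63]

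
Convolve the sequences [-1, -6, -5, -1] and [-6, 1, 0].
y[0] = -1×-6 = 6; y[1] = -1×1 + -6×-6 = 35; y[2] = -1×0 + -6×1 + -5×-6 = 24; y[3] = -6×0 + -5×1 + -1×-6 = 1; y[4] = -5×0 + -1×1 = -1; y[5] = -1×0 = 0

[6, 35, 24, 1, -1, 0]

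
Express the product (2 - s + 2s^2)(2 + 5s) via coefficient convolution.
Ascending coefficients: a = [2, -1, 2], b = [2, 5]. c[0] = 2×2 = 4; c[1] = 2×5 + -1×2 = 8; c[2] = -1×5 + 2×2 = -1; c[3] = 2×5 = 10. Result coefficients: [4, 8, -1, 10] → 4 + 8s - s^2 + 10s^3

4 + 8s - s^2 + 10s^3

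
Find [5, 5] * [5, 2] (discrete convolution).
y[0] = 5×5 = 25; y[1] = 5×2 + 5×5 = 35; y[2] = 5×2 = 10

[25, 35, 10]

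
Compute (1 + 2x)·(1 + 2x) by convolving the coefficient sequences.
Ascending coefficients: a = [1, 2], b = [1, 2]. c[0] = 1×1 = 1; c[1] = 1×2 + 2×1 = 4; c[2] = 2×2 = 4. Result coefficients: [1, 4, 4] → 1 + 4x + 4x^2

1 + 4x + 4x^2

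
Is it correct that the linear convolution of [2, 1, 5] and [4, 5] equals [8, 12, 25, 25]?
Recompute linear convolution of [2, 1, 5] and [4, 5]: y[0] = 2×4 = 8; y[1] = 2×5 + 1×4 = 14; y[2] = 1×5 + 5×4 = 25; y[3] = 5×5 = 25 → [8, 14, 25, 25]. Compare to given [8, 12, 25, 25]: they differ at index 1: given 12, correct 14, so answer: No

No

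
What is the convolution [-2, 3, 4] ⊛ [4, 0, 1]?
y[0] = -2×4 = -8; y[1] = -2×0 + 3×4 = 12; y[2] = -2×1 + 3×0 + 4×4 = 14; y[3] = 3×1 + 4×0 = 3; y[4] = 4×1 = 4

[-8, 12, 14, 3, 4]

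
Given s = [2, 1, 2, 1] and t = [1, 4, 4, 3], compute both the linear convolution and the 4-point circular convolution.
Linear: y_lin[0] = 2×1 = 2; y_lin[1] = 2×4 + 1×1 = 9; y_lin[2] = 2×4 + 1×4 + 2×1 = 14; y_lin[3] = 2×3 + 1×4 + 2×4 + 1×1 = 19; y_lin[4] = 1×3 + 2×4 + 1×4 = 15; y_lin[5] = 2×3 + 1×4 = 10; y_lin[6] = 1×3 = 3 → [2, 9, 14, 19, 15, 10, 3]. Circular (length 4): y[0] = 2×1 + 1×3 + 2×4 + 1×4 = 17; y[1] = 2×4 + 1×1 + 2×3 + 1×4 = 19; y[2] = 2×4 + 1×4 + 2×1 + 1×3 = 17; y[3] = 2×3 + 1×4 + 2×4 + 1×1 = 19 → [17, 19, 17, 19]

Linear: [2, 9, 14, 19, 15, 10, 3], Circular: [17, 19, 17, 19]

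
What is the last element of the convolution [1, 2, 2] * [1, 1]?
Use y[k] = Σ_i a[i]·b[k-i] at k=3. y[3] = 2×1 = 2

2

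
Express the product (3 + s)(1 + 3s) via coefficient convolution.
Ascending coefficients: a = [3, 1], b = [1, 3]. c[0] = 3×1 = 3; c[1] = 3×3 + 1×1 = 10; c[2] = 1×3 = 3. Result coefficients: [3, 10, 3] → 3 + 10s + 3s^2

3 + 10s + 3s^2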